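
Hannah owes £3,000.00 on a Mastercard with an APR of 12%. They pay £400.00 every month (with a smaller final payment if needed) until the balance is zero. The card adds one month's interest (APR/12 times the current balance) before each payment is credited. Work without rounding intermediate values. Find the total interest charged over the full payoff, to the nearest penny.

Monthly rate r = 12%/12 = 1% = 0.01.
Payoff takes n = ⌈−ln(1 − rB₀/P)/ln(1+r)⌉ = ⌈7.835⌉ = 8 payments; the last is £334.30.
Total paid = 7·£400.00 + £334.30 = £3,134.30.
Total interest = total paid − principal = £3,134.30 − £3,000.00 = £134.30.

£134.30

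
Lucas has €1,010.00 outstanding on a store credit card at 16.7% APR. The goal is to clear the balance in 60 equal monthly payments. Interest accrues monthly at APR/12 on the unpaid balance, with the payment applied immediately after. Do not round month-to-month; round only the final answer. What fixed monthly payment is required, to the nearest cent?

€24.94

Monthly rate r = 16.7%/12 = 1.39167% = 0.0139167.
Level-payment amortization: P = B₀·r / (1 − (1+r)^(−n)) = 1010.00·0.0139167 / (1 − 1.01392^(−60)).
Denominator 1 − (1+r)^(−60) = 0.563620561.
P = 14.0558 / 0.563620561 ≈ 24.94.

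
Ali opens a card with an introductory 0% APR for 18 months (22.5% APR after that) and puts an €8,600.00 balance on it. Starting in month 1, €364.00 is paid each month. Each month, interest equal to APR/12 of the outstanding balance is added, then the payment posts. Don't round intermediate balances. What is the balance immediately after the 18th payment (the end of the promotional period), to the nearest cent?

Promo months 1–18 at r₀ = 0%/12 = 0; months 19+ at r₁ = 22.5%/12 = 0.01875.
After month 18 (no interest yet): B = €8,600.00 − 18·€364.00 = €2,048.00.

€2,048.00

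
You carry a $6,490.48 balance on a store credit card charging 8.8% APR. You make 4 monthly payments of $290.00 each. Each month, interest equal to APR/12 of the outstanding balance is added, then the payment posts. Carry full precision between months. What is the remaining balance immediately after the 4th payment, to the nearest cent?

Monthly rate r = 8.8%/12 = 0.733333% = 0.00733333.
Each month: B ← B·(1+r) − $290.00.
Month 1: interest $47.60; balance after payment $6,248.08.
Month 2: interest $45.82; balance after payment $6,003.90.
Month 3: interest $44.03; balance after payment $5,757.92.
Month 4: interest $42.22; balance after payment $5,510.15.

$5,510.15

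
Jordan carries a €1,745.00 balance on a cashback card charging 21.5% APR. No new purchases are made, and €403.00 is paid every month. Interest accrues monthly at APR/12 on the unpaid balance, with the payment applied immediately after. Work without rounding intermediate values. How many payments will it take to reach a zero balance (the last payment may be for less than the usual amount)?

Monthly rate r = 21.5%/12 = 1.79167% = 0.0179167.
Recurrence: B ← B·(1+r) − €403.00.
Month 1: interest €31.26; balance after payment €1,373.26.
Month 2: interest €24.60; balance after payment €994.87.
Month 3: interest €17.82; balance after payment €609.69.
Month 4: interest €10.92; balance after payment €217.62.
Month 5: interest €3.90; balance after payment €0.00.

5 payments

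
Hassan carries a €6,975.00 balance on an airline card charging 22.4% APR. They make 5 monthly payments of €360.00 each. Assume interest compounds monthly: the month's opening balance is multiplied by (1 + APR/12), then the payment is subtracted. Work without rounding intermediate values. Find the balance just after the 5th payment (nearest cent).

€5,782.30

Monthly rate r = 22.4%/12 = 1.86667% = 0.0186667.
Each month: B ← B·(1+r) − €360.00.
Month 1: interest €130.20; balance after payment €6,745.20.
Month 2: interest €125.91; balance after payment €6,511.11.
Month 3: interest €121.54; balance after payment €6,272.65.
Month 4: interest €117.09; balance after payment €6,029.74.
Month 5: interest €112.56; balance after payment €5,782.30.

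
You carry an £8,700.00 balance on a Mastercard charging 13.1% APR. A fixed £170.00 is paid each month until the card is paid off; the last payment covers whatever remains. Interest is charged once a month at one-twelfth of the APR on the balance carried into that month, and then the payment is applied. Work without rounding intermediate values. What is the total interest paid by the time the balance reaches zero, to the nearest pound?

Monthly rate r = 13.1%/12 = 1.09167% = 0.0109167.
Payoff takes n = ⌈−ln(1 − rB₀/P)/ln(1+r)⌉ = ⌈75.337⌉ = 76 payments; the last is £57.57.
Total paid = 75·£170.00 + £57.57 = £12,807.57.
Total interest = total paid − principal = £12,807.57 − £8,700.00 = £4,107.57.

£4,108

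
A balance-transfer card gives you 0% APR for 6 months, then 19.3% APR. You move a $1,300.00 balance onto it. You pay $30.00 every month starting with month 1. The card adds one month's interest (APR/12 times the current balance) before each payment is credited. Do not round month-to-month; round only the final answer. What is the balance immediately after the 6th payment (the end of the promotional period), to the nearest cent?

Promo months 1–6 at r₀ = 0%/12 = 0; months 7+ at r₁ = 19.3%/12 = 0.0160833.
After month 6 (no interest yet): B = $1,300.00 − 6·$30.00 = $1,120.00.

$1,120.00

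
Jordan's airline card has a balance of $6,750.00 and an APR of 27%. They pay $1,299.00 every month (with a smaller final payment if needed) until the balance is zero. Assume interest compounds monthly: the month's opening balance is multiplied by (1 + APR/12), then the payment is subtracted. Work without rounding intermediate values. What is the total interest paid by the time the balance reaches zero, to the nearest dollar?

Monthly rate r = 27%/12 = 2.25% = 0.0225.
Payoff takes n = ⌈−ln(1 − rB₀/P)/ln(1+r)⌉ = ⌈5.588⌉ = 6 payments; the last is $767.28.
Total paid = 5·$1,299.00 + $767.28 = $7,262.28.
Total interest = total paid − principal = $7,262.28 − $6,750.00 = $512.28.

$512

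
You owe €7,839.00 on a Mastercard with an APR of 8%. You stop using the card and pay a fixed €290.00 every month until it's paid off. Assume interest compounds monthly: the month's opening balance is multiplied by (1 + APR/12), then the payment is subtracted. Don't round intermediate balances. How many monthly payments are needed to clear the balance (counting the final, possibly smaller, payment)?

Monthly rate r = 8%/12 = 0.666667% = 0.00666667.
Recurrence: B ← B·(1+r) − €290.00.
Month 1: interest €52.26; balance after payment €7,601.26.
Month 2: interest €50.68; balance after payment €7,361.94.
Closed form: n = −ln(1 − rB₀/P)/ln(1+r) = −ln(0.81979)/ln(1.00667) ≈ 29.905, so the balance reaches zero during payment 30.

30 payments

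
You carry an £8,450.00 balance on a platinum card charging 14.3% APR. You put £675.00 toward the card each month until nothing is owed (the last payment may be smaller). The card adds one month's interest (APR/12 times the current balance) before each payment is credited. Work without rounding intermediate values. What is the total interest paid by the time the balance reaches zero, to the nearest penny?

£756.27

Monthly rate r = 14.3%/12 = 1.19167% = 0.0119167.
Payoff takes n = ⌈−ln(1 − rB₀/P)/ln(1+r)⌉ = ⌈13.638⌉ = 14 payments; the last is £431.27.
Total paid = 13·£675.00 + £431.27 = £9,206.27.
Total interest = total paid − principal = £9,206.27 − £8,450.00 = £756.27.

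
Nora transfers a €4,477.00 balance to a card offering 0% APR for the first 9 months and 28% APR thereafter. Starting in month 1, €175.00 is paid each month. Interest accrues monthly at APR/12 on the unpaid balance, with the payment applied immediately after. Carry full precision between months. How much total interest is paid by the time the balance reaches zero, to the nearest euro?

€811

Promo months 1–9 at r₀ = 0%/12 = 0; months 10+ at r₁ = 28%/12 = 0.0233333.
After month 9 (no interest yet): B = €4,477.00 − 9·€175.00 = €2,902.00.
Then at r₁ with €175.00/mo: n₂ = −ln(1 − r₁·B/P)/ln(1+r₁) ≈ 21.21 → 22 more payments.
Total paid = 30·€175.00 + €37.60 = €5,287.60; interest = €5,287.60 − €4,477.00 = €810.60.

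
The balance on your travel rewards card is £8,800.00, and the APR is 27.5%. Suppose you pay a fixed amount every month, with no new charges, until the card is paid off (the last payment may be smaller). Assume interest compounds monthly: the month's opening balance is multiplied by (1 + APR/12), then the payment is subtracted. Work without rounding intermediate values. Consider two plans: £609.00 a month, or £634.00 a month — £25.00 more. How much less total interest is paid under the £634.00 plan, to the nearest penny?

£97.87

Monthly rate r = 27.5%/12 = 2.29167% = 0.0229167.
At £609.00/mo: n = ⌈−ln(1 − rB₀/P)/ln(1+r)⌉ = 18 payments (last £458.21); total interest = total paid − £8,800.00 = £2,011.21.
At £634.00/mo: 17 payments (last £569.34); total interest £1,913.34.
Interest saved = £2,011.21 − £1,913.34 = £97.87.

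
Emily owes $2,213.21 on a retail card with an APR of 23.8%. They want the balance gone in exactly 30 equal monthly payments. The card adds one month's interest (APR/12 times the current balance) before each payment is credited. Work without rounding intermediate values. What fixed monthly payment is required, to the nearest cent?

Monthly rate r = 23.8%/12 = 1.98333% = 0.0198333.
Level-payment amortization: P = B₀·r / (1 − (1+r)^(−n)) = 2213.21·0.0198333 / (1 − 1.01983^(−30)).
Denominator 1 − (1+r)^(−30) = 0.445216015.
P = 43.8953 / 0.445216015 ≈ 98.59.

$98.59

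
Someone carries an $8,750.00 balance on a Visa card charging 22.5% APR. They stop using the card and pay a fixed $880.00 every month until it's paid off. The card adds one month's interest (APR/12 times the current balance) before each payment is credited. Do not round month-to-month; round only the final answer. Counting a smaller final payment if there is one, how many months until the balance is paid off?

Monthly rate r = 22.5%/12 = 1.875% = 0.01875.
Recurrence: B ← B·(1+r) − $880.00.
Month 1: interest $164.06; balance after payment $8,034.06.
Month 2: interest $150.64; balance after payment $7,304.70.
Closed form: n = −ln(1 − rB₀/P)/ln(1+r) = −ln(0.81357)/ln(1.01875) ≈ 11.107, so the balance reaches zero during payment 12.

12 months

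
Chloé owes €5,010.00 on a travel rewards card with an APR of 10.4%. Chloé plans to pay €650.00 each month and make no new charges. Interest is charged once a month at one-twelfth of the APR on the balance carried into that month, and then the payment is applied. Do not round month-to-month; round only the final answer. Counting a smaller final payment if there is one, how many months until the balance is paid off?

9 months

Monthly rate r = 10.4%/12 = 0.866667% = 0.00866667.
Recurrence: B ← B·(1+r) − €650.00.
Month 1: interest €43.42; balance after payment €4,403.42.
Month 2: interest €38.16; balance after payment €3,791.58.
Closed form: n = −ln(1 − rB₀/P)/ln(1+r) = −ln(0.9332)/ln(1.00867) ≈ 8.012, so the balance reaches zero during payment 9.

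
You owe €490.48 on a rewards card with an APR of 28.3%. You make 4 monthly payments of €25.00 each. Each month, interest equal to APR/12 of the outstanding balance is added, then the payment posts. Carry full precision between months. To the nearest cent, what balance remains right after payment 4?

Monthly rate r = 28.3%/12 = 2.35833% = 0.0235833.
Each month: B ← B·(1+r) − €25.00.
Month 1: interest €11.57; balance after payment €477.05.
Month 2: interest €11.25; balance after payment €463.30.
Month 3: interest €10.93; balance after payment €449.22.
Month 4: interest €10.59; balance after payment €434.82.

€434.82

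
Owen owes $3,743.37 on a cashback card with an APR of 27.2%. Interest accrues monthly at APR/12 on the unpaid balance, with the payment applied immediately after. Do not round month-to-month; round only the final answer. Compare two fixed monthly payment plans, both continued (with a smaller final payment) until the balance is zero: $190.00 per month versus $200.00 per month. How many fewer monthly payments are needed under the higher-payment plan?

Monthly rate r = 27.2%/12 = 2.26667% = 0.0226667.
At $190.00/mo: n = ⌈−ln(1 − rB₀/P)/ln(1+r)⌉ = 27 payments (last $75.79); total interest = total paid − $3,743.37 = $1,272.42.
At $200.00/mo: 25 payments (last $126.81); total interest $1,183.44.
Payments saved = 27 − 25 = 2.

2 fewer payments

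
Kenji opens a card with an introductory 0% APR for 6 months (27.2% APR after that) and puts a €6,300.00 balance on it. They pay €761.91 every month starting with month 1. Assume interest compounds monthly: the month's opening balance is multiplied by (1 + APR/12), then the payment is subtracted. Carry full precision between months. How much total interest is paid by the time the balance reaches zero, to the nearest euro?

€68

Promo months 1–6 at r₀ = 0%/12 = 0; months 7+ at r₁ = 27.2%/12 = 0.0226667.
After month 6 (no interest yet): B = €6,300.00 − 6·€761.91 = €1,728.54.
Then at r₁ with €761.91/mo: n₂ = −ln(1 − r₁·B/P)/ln(1+r₁) ≈ 2.36 → 3 more payments.
Total paid = 8·€761.91 + €272.74 = €6,368.02; interest = €6,368.02 − €6,300.00 = €68.02.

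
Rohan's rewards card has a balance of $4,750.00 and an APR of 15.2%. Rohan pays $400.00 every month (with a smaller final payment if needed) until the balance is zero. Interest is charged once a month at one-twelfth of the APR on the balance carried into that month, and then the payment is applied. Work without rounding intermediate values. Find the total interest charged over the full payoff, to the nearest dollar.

Monthly rate r = 15.2%/12 = 1.26667% = 0.0126667.
Payoff takes n = ⌈−ln(1 − rB₀/P)/ln(1+r)⌉ = ⌈12.950⌉ = 13 payments; the last is $380.31.
Total paid = 12·$400.00 + $380.31 = $5,180.31.
Total interest = total paid − principal = $5,180.31 − $4,750.00 = $430.31.

$430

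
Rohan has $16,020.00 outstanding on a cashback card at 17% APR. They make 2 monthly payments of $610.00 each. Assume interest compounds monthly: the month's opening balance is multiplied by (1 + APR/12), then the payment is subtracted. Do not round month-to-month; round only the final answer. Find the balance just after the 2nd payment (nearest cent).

Monthly rate r = 17%/12 = 1.41667% = 0.0141667.
Each month: B ← B·(1+r) − $610.00.
Month 1: interest $226.95; balance after payment $15,636.95.
Month 2: interest $221.52; balance after payment $15,248.47.

$15,248.47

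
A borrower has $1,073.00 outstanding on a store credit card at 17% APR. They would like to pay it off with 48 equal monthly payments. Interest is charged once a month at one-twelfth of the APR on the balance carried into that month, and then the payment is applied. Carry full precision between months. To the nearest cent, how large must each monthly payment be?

$30.96

Monthly rate r = 17%/12 = 1.41667% = 0.0141667.
Level-payment amortization: P = B₀·r / (1 − (1+r)^(−n)) = 1073.00·0.0141667 / (1 − 1.01417^(−48)).
Denominator 1 − (1+r)^(−48) = 0.49095983.
P = 15.2008 / 0.49095983 ≈ 30.96.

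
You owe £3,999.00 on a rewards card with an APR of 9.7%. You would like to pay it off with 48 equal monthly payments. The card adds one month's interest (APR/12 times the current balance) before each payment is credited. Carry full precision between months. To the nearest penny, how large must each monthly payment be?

Monthly rate r = 9.7%/12 = 0.808333% = 0.00808333.
Level-payment amortization: P = B₀·r / (1 − (1+r)^(−n)) = 3999.00·0.00808333 / (1 − 1.00808^(−48)).
Denominator 1 − (1+r)^(−48) = 0.320528666.
P = 32.3252 / 0.320528666 ≈ 100.85.

£100.85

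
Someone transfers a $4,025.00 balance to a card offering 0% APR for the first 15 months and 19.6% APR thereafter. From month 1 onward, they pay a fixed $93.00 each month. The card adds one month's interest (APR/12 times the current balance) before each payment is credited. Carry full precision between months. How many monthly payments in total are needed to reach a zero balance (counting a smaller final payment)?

54 months

Promo months 1–15 at r₀ = 0%/12 = 0; months 16+ at r₁ = 19.6%/12 = 0.0163333.
After month 15 (no interest yet): B = $4,025.00 − 15·$93.00 = $2,630.00.
Then at r₁ with $93.00/mo: n₂ = −ln(1 − r₁·B/P)/ln(1+r₁) ≈ 38.25 → 39 more payments.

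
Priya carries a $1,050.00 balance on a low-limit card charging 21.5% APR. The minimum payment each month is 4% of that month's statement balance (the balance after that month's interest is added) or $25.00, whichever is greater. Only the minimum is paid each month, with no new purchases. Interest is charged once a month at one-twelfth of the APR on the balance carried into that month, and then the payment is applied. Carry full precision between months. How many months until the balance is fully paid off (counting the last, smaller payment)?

56 months

Monthly rate r = 21.5%/12 = 1.79167% = 0.0179167.
While 4% of the post-interest balance exceeds $25.00, each month B ← (B·(1+r))·(1 − 0.04), i.e. B shrinks by the factor (1+r)·0.96 = 0.9772.
This holds for months 1–24. Entering month 25 the balance is $603.66; 4% of the post-interest balance is now below $25.00, so the flat $25.00 minimum applies from here.
From month 25 a fixed $25.00 at rate r clears $603.66 in 32 more payments. Total: 24 + 32 = 56 months.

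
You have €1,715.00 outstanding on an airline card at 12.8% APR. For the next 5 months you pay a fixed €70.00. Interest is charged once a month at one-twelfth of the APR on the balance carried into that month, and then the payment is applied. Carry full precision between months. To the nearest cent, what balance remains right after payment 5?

Monthly rate r = 12.8%/12 = 1.06667% = 0.0106667.
Each month: B ← B·(1+r) − €70.00.
Month 1: interest €18.29; balance after payment €1,663.29.
Month 2: interest €17.74; balance after payment €1,611.04.
Month 3: interest €17.18; balance after payment €1,558.22.
Month 4: interest €16.62; balance after payment €1,504.84.
Month 5: interest €16.05; balance after payment €1,450.89.

€1,450.89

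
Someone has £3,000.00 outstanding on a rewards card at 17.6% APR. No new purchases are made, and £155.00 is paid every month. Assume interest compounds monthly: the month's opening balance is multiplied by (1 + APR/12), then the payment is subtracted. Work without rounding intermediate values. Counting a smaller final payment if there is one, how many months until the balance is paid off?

23 months

Monthly rate r = 17.6%/12 = 1.46667% = 0.0146667.
Recurrence: B ← B·(1+r) − £155.00.
Month 1: interest £44.00; balance after payment £2,889.00.
Month 2: interest £42.37; balance after payment £2,776.37.
Closed form: n = −ln(1 − rB₀/P)/ln(1+r) = −ln(0.71613)/ln(1.01467) ≈ 22.932, so the balance reaches zero during payment 23.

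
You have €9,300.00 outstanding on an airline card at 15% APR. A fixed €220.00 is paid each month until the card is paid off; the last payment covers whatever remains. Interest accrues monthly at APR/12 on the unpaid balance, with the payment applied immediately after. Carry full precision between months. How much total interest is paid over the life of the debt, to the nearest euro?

€4,012

Monthly rate r = 15%/12 = 1.25% = 0.0125.
Payoff takes n = ⌈−ln(1 − rB₀/P)/ln(1+r)⌉ = ⌈60.507⌉ = 61 payments; the last is €111.77.
Total paid = 60·€220.00 + €111.77 = €13,311.77.
Total interest = total paid − principal = €13,311.77 − €9,300.00 = €4,011.77.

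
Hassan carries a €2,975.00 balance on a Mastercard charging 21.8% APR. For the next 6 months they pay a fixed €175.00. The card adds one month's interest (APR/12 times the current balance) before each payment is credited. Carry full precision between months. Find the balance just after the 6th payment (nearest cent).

€2,215.51

Monthly rate r = 21.8%/12 = 1.81667% = 0.0181667.
Each month: B ← B·(1+r) − €175.00.
Month 1: interest €54.05; balance after payment €2,854.05.
Month 2: interest €51.85; balance after payment €2,730.89.
Month 3: interest €49.61; balance after payment €2,605.51.
Month 4: interest €47.33; balance after payment €2,477.84.
Month 5: interest €45.01; balance after payment €2,347.85.
Month 6: interest €42.65; balance after payment €2,215.51.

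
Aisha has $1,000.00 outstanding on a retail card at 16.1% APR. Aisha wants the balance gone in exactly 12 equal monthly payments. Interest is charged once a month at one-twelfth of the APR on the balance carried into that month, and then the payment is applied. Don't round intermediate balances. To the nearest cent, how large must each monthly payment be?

Monthly rate r = 16.1%/12 = 1.34167% = 0.0134167.
Level-payment amortization: P = B₀·r / (1 − (1+r)^(−n)) = 1000.00·0.0134167 / (1 − 1.01342^(−12)).
Denominator 1 − (1+r)^(−12) = 0.147796152.
P = 13.4167 / 0.147796152 ≈ 90.78.

$90.78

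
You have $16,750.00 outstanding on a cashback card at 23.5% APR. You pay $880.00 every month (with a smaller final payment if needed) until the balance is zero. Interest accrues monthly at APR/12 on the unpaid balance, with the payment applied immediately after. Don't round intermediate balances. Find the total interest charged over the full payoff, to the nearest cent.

Monthly rate r = 23.5%/12 = 1.95833% = 0.0195833.
Payoff takes n = ⌈−ln(1 − rB₀/P)/ln(1+r)⌉ = ⌈24.049⌉ = 25 payments; the last is $43.71.
Total paid = 24·$880.00 + $43.71 = $21,163.71.
Total interest = total paid − principal = $21,163.71 − $16,750.00 = $4,413.71.

$4,413.71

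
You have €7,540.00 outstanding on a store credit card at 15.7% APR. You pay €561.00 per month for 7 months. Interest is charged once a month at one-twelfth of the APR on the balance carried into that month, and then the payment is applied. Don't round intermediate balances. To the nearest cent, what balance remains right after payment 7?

€4,173.70

Monthly rate r = 15.7%/12 = 1.30833% = 0.0130833.
Each month: B ← B·(1+r) − €561.00.
Month 1: interest €98.65; balance after payment €7,077.65.
Month 2: interest €92.60; balance after payment €6,609.25.
Month 3: interest €86.47; balance after payment €6,134.72.
Month 4: interest €80.26; balance after payment €5,653.98.
Month 5: interest €73.97; balance after payment €5,166.95.
Month 6: interest €67.60; balance after payment €4,673.56.
Month 7: interest €61.15; balance after payment €4,173.70.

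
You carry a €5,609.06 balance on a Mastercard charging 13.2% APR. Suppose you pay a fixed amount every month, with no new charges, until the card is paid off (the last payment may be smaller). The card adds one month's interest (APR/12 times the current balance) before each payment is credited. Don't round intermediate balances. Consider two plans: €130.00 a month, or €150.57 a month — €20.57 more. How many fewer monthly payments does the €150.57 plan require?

Monthly rate r = 13.2%/12 = 1.1% = 0.011.
At €130.00/mo: n = ⌈−ln(1 − rB₀/P)/ln(1+r)⌉ = 59 payments (last €108.27); total interest = total paid − €5,609.06 = €2,039.21.
At €150.57/mo: 49 payments (last €29.48); total interest €1,647.78.
Payments saved = 59 − 49 = 10.

10 fewer payments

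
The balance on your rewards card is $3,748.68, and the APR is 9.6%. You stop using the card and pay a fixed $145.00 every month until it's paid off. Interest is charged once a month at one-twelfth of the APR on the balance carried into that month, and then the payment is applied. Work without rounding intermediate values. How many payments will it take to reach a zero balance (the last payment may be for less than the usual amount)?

30 payments

Monthly rate r = 9.6%/12 = 0.8% = 0.008.
Recurrence: B ← B·(1+r) − $145.00.
Month 1: interest $29.99; balance after payment $3,633.67.
Month 2: interest $29.07; balance after payment $3,517.74.
Closed form: n = −ln(1 − rB₀/P)/ln(1+r) = −ln(0.79318)/ln(1.008) ≈ 29.079, so the balance reaches zero during payment 30.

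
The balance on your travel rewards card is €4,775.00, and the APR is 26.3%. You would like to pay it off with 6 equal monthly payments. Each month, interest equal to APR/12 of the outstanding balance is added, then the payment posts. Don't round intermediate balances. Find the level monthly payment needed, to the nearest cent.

Monthly rate r = 26.3%/12 = 2.19167% = 0.0219167.
Level-payment amortization: P = B₀·r / (1 − (1+r)^(−n)) = 4775.00·0.0219167 / (1 − 1.02192^(−6)).
Denominator 1 − (1+r)^(−6) = 0.121974545.
P = 104.652 / 0.121974545 ≈ 857.98.

€857.98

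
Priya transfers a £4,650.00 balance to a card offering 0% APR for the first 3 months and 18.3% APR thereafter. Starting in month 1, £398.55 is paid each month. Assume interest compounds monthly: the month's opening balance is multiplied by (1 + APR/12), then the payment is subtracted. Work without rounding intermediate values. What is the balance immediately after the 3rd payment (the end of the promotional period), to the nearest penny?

Promo months 1–3 at r₀ = 0%/12 = 0; months 4+ at r₁ = 18.3%/12 = 0.01525.
After month 3 (no interest yet): B = £4,650.00 − 3·£398.55 = £3,454.35.

£3,454.35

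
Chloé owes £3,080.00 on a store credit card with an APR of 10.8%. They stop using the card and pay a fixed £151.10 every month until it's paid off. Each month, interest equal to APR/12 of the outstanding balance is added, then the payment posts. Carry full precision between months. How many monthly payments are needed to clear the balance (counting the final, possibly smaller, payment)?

Monthly rate r = 10.8%/12 = 0.9% = 0.009.
Recurrence: B ← B·(1+r) − £151.10.
Month 1: interest £27.72; balance after payment £2,956.62.
Month 2: interest £26.61; balance after payment £2,832.13.
Closed form: n = −ln(1 − rB₀/P)/ln(1+r) = −ln(0.81655)/ln(1.009) ≈ 22.620, so the balance reaches zero during payment 23.

23 payments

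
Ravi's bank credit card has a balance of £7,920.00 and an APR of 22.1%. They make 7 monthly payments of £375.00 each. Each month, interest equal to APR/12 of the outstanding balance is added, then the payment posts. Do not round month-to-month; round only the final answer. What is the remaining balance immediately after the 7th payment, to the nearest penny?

£6,224.63

Monthly rate r = 22.1%/12 = 1.84167% = 0.0184167.
Each month: B ← B·(1+r) − £375.00.
Month 1: interest £145.86; balance after payment £7,690.86.
Month 2: interest £141.64; balance after payment £7,457.50.
Month 3: interest £137.34; balance after payment £7,219.84.
Month 4: interest £132.97; balance after payment £6,977.81.
Month 5: interest £128.51; balance after payment £6,731.32.
Month 6: interest £123.97; balance after payment £6,480.28.
Month 7: interest £119.35; balance after payment £6,224.63.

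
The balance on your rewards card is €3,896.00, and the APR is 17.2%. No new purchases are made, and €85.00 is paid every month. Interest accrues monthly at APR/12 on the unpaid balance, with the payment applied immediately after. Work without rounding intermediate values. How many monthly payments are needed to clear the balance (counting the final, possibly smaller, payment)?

Monthly rate r = 17.2%/12 = 1.43333% = 0.0143333.
Recurrence: B ← B·(1+r) − €85.00.
Month 1: interest €55.84; balance after payment €3,866.84.
Month 2: interest €55.42; balance after payment €3,837.27.
Closed form: n = −ln(1 − rB₀/P)/ln(1+r) = −ln(0.34303)/ln(1.01433) ≈ 75.181, so the balance reaches zero during payment 76.

76 months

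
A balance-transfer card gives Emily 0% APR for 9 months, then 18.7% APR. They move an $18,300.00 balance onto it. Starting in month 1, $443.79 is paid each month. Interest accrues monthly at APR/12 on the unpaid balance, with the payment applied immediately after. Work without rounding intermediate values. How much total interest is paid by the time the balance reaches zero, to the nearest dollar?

$5,722

Promo months 1–9 at r₀ = 0%/12 = 0; months 10+ at r₁ = 18.7%/12 = 0.0155833.
After month 9 (no interest yet): B = $18,300.00 − 9·$443.79 = $14,305.89.
Then at r₁ with $443.79/mo: n₂ = −ln(1 − r₁·B/P)/ln(1+r₁) ≈ 45.13 → 46 more payments.
Total paid = 54·$443.79 + $57.67 = $24,022.33; interest = $24,022.33 − $18,300.00 = $5,722.33.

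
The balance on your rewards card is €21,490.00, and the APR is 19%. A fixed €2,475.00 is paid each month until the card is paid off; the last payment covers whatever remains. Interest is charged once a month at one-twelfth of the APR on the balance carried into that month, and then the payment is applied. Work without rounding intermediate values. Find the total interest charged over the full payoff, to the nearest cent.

Monthly rate r = 19%/12 = 1.58333% = 0.0158333.
Payoff takes n = ⌈−ln(1 − rB₀/P)/ln(1+r)⌉ = ⌈9.414⌉ = 10 payments; the last is €1,030.55.
Total paid = 9·€2,475.00 + €1,030.55 = €23,305.55.
Total interest = total paid − principal = €23,305.55 − €21,490.00 = €1,815.55.

€1,815.55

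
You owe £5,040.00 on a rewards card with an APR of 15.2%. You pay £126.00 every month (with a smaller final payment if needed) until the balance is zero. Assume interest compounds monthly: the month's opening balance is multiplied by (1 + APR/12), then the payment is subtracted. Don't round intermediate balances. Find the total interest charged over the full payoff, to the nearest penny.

Monthly rate r = 15.2%/12 = 1.26667% = 0.0126667.
Payoff takes n = ⌈−ln(1 − rB₀/P)/ln(1+r)⌉ = ⌈56.134⌉ = 57 payments; the last is £17.03.
Total paid = 56·£126.00 + £17.03 = £7,073.03.
Total interest = total paid − principal = £7,073.03 − £5,040.00 = £2,033.03.

£2,033.03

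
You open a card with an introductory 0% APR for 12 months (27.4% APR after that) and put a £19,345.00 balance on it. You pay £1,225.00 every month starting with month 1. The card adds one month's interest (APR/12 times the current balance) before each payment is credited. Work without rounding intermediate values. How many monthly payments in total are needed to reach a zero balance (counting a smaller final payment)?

17 months

Promo months 1–12 at r₀ = 0%/12 = 0; months 13+ at r₁ = 27.4%/12 = 0.0228333.
After month 12 (no interest yet): B = £19,345.00 − 12·£1,225.00 = £4,645.00.
Then at r₁ with £1,225.00/mo: n₂ = −ln(1 − r₁·B/P)/ln(1+r₁) ≈ 4.01 → 5 more payments.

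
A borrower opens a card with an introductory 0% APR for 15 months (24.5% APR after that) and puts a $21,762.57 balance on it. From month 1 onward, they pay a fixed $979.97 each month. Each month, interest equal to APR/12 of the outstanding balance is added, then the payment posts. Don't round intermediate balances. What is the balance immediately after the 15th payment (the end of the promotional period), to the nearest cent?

$7,063.02

Promo months 1–15 at r₀ = 0%/12 = 0; months 16+ at r₁ = 24.5%/12 = 0.0204167.
After month 15 (no interest yet): B = $21,762.57 − 15·$979.97 = $7,063.02.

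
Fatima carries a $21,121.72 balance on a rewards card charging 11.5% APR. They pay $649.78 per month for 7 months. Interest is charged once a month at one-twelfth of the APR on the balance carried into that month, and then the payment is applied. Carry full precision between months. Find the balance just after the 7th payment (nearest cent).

$17,898.69

Monthly rate r = 11.5%/12 = 0.958333% = 0.00958333.
Each month: B ← B·(1+r) − $649.78.
Month 1: interest $202.42; balance after payment $20,674.36.
Month 2: interest $198.13; balance after payment $20,222.71.
Month 3: interest $193.80; balance after payment $19,766.73.
Month 4: interest $189.43; balance after payment $19,306.38.
Month 5: interest $185.02; balance after payment $18,841.62.
Month 6: interest $180.57; balance after payment $18,372.40.
Month 7: interest $176.07; balance after payment $17,898.69.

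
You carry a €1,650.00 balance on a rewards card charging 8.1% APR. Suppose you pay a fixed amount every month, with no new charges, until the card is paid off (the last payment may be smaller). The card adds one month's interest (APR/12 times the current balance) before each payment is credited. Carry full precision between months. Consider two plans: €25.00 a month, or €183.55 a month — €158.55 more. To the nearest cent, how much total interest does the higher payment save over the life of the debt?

Monthly rate r = 8.1%/12 = 0.675% = 0.00675.
At €25.00/mo: n = ⌈−ln(1 − rB₀/P)/ln(1+r)⌉ = 88 payments (last €16.41); total interest = total paid − €1,650.00 = €541.41.
At €183.55/mo: 10 payments (last €56.10); total interest €58.05.
Interest saved = €541.41 − €58.05 = €483.36.

€483.36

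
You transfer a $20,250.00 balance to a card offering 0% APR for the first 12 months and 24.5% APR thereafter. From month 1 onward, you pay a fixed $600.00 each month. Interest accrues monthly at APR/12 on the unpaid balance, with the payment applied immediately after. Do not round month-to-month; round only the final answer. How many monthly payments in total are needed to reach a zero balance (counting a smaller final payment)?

42 payments

Promo months 1–12 at r₀ = 0%/12 = 0; months 13+ at r₁ = 24.5%/12 = 0.0204167.
After month 12 (no interest yet): B = $20,250.00 − 12·$600.00 = $13,050.00.
Then at r₁ with $600.00/mo: n₂ = −ln(1 − r₁·B/P)/ln(1+r₁) ≈ 29.05 → 30 more payments.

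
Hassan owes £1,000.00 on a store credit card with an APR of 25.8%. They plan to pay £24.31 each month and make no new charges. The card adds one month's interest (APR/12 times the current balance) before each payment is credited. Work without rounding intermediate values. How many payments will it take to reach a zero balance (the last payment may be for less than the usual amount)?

102 months

Monthly rate r = 25.8%/12 = 2.15% = 0.0215.
Recurrence: B ← B·(1+r) − £24.31.
Month 1: interest £21.50; balance after payment £997.19.
Month 2: interest £21.44; balance after payment £994.32.
Closed form: n = −ln(1 − rB₀/P)/ln(1+r) = −ln(0.11559)/ln(1.0215) ≈ 101.433, so the balance reaches zero during payment 102.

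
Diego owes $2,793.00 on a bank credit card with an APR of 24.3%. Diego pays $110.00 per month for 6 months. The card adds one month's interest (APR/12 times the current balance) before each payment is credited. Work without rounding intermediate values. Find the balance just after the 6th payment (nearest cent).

$2,455.67

Monthly rate r = 24.3%/12 = 2.025% = 0.02025.
Each month: B ← B·(1+r) − $110.00.
Month 1: interest $56.56; balance after payment $2,739.56.
Month 2: interest $55.48; balance after payment $2,685.03.
Month 3: interest $54.37; balance after payment $2,629.41.
Month 4: interest $53.25; balance after payment $2,572.65.
Month 5: interest $52.10; balance after payment $2,514.75.
Month 6: interest $50.92; balance after payment $2,455.67.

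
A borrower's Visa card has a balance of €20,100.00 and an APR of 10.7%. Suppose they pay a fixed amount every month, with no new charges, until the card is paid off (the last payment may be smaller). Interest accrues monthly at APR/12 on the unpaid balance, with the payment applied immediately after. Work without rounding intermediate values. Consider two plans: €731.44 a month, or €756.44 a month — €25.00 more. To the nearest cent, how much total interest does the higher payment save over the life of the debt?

Monthly rate r = 10.7%/12 = 0.891667% = 0.00891667.
At €731.44/mo: n = ⌈−ln(1 − rB₀/P)/ln(1+r)⌉ = 32 payments (last €485.72); total interest = total paid − €20,100.00 = €3,060.36.
At €756.44/mo: 31 payments (last €349.69); total interest €2,942.89.
Interest saved = €3,060.36 − €2,942.89 = €117.47.

€117.47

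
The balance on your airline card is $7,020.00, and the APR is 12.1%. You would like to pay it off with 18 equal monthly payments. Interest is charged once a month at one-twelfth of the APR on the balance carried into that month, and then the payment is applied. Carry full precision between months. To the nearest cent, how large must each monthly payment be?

$428.42

Monthly rate r = 12.1%/12 = 1.00833% = 0.0100833.
Level-payment amortization: P = B₀·r / (1 − (1+r)^(−n)) = 7020.00·0.0100833 / (1 − 1.01008^(−18)).
Denominator 1 − (1+r)^(−18) = 0.165223323.
P = 70.785 / 0.165223323 ≈ 428.42.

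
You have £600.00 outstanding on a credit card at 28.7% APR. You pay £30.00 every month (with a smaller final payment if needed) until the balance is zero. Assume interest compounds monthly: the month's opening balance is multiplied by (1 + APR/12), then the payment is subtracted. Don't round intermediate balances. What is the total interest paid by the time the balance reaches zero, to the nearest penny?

£226.05

Monthly rate r = 28.7%/12 = 2.39167% = 0.0239167.
Payoff takes n = ⌈−ln(1 − rB₀/P)/ln(1+r)⌉ = ⌈27.532⌉ = 28 payments; the last is £16.05.
Total paid = 27·£30.00 + £16.05 = £826.05.
Total interest = total paid − principal = £826.05 − £600.00 = £226.05.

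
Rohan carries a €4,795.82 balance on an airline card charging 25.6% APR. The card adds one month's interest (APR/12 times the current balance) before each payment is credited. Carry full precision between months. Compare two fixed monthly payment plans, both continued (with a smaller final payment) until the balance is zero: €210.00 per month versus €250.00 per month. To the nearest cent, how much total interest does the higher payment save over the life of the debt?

Monthly rate r = 25.6%/12 = 2.13333% = 0.0213333.
At €210.00/mo: n = ⌈−ln(1 − rB₀/P)/ln(1+r)⌉ = 32 payments (last €134.62); total interest = total paid − €4,795.82 = €1,848.80.
At €250.00/mo: 25 payments (last €233.90); total interest €1,438.08.
Interest saved = €1,848.80 − €1,438.08 = €410.72.

€410.72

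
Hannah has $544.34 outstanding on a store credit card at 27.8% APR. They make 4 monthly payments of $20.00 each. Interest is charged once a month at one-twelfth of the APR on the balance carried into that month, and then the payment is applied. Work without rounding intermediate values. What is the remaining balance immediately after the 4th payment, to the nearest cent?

$513.74

Monthly rate r = 27.8%/12 = 2.31667% = 0.0231667.
Each month: B ← B·(1+r) − $20.00.
Month 1: interest $12.61; balance after payment $536.95.
Month 2: interest $12.44; balance after payment $529.39.
Month 3: interest $12.26; balance after payment $521.65.
Month 4: interest $12.08; balance after payment $513.74.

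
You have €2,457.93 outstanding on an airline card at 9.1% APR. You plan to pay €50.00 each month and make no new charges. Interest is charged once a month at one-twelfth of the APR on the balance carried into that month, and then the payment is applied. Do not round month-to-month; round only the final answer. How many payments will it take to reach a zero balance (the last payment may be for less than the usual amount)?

Monthly rate r = 9.1%/12 = 0.758333% = 0.00758333.
Recurrence: B ← B·(1+r) − €50.00.
Month 1: interest €18.64; balance after payment €2,426.57.
Month 2: interest €18.40; balance after payment €2,394.97.
Closed form: n = −ln(1 − rB₀/P)/ln(1+r) = −ln(0.62721)/ln(1.00758) ≈ 61.745, so the balance reaches zero during payment 62.

62 payments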